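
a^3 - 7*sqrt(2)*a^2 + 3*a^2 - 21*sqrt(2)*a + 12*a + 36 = (a + 3)*(a - 6*sqrt(2))*(a - sqrt(2))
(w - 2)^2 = w^2 - 4*w + 4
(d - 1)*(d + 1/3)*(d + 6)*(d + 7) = d^4 + 37*d^3/3 + 33*d^2 - 97*d/3 - 14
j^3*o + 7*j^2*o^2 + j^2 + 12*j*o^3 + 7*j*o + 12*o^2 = (j + 3*o)*(j + 4*o)*(j*o + 1)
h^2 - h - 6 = (h - 3)*(h + 2)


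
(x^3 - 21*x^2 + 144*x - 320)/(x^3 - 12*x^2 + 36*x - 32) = (x^2 - 13*x + 40)/(x^2 - 4*x + 4)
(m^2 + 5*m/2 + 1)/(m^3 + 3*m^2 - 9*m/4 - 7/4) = 2*(m + 2)/(2*m^2 + 5*m - 7)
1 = 1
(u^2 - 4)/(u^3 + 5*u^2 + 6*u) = (u - 2)/(u*(u + 3))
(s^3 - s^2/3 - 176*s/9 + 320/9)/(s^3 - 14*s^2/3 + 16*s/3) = (3*s^2 + 7*s - 40)/(3*s*(s - 2))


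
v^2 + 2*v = v*(v + 2)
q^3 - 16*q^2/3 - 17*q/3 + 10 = (q - 6)*(q - 1)*(q + 5/3)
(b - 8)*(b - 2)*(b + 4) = b^3 - 6*b^2 - 24*b + 64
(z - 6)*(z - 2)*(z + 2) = z^3 - 6*z^2 - 4*z + 24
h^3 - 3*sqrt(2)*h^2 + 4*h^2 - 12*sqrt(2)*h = h*(h + 4)*(h - 3*sqrt(2))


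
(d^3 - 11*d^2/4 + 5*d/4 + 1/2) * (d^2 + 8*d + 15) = d^5 + 21*d^4/4 - 23*d^3/4 - 123*d^2/4 + 91*d/4 + 15/2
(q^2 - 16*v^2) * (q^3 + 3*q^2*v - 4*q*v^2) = q^5 + 3*q^4*v - 20*q^3*v^2 - 48*q^2*v^3 + 64*q*v^4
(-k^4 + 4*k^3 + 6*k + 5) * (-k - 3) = k^5 - k^4 - 12*k^3 - 6*k^2 - 23*k - 15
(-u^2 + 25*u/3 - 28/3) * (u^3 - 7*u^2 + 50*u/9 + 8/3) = -u^5 + 46*u^4/3 - 659*u^3/9 + 2942*u^2/27 - 800*u/27 - 224/9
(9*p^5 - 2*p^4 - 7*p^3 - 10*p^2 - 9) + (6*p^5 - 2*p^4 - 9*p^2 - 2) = 15*p^5 - 4*p^4 - 7*p^3 - 19*p^2 - 11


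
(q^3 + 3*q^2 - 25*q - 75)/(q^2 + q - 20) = (q^2 - 2*q - 15)/(q - 4)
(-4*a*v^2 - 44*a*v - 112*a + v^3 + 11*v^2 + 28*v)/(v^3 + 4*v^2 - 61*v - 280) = (-4*a*v - 16*a + v^2 + 4*v)/(v^2 - 3*v - 40)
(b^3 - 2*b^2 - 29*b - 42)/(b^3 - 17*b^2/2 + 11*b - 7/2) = 2*(b^2 + 5*b + 6)/(2*b^2 - 3*b + 1)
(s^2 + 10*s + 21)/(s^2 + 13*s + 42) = (s + 3)/(s + 6)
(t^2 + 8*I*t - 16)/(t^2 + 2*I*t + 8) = (t + 4*I)/(t - 2*I)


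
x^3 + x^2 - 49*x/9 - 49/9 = (x - 7/3)*(x + 1)*(x + 7/3)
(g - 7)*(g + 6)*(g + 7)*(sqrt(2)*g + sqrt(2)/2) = sqrt(2)*g^4 + 13*sqrt(2)*g^3/2 - 46*sqrt(2)*g^2 - 637*sqrt(2)*g/2 - 147*sqrt(2)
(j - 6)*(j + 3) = j^2 - 3*j - 18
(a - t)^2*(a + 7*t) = a^3 + 5*a^2*t - 13*a*t^2 + 7*t^3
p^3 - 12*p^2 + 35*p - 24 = (p - 8)*(p - 3)*(p - 1)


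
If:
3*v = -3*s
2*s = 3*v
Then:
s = 0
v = 0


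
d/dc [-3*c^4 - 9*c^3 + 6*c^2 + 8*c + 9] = -12*c^3 - 27*c^2 + 12*c + 8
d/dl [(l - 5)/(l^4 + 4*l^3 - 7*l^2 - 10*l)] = (-3*l^4 + 12*l^3 + 67*l^2 - 70*l - 50)/(l^2*(l^6 + 8*l^5 + 2*l^4 - 76*l^3 - 31*l^2 + 140*l + 100))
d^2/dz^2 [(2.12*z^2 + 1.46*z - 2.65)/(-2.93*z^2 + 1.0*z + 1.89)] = (-2.8421709430404e-14*z^4 - 37.491108*z^3 + 66.060366*z^2 - 95.097252*z + 25.022906)/(25.153757*z^6 - 25.7547*z^5 - 39.886383*z^4 + 32.2262*z^3 + 25.728759*z^2 - 10.7163*z - 6.751269)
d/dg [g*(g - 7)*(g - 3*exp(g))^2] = (g - 3*exp(g))*(-2*g*(g - 7)*(3*exp(g) - 1) + g*(g - 3*exp(g)) + (g - 7)*(g - 3*exp(g)))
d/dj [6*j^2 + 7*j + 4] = 12*j + 7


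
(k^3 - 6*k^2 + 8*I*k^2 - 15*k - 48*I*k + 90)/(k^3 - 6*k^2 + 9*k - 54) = (k + 5*I)/(k - 3*I)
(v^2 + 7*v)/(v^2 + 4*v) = (v + 7)/(v + 4)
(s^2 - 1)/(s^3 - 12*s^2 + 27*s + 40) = (s - 1)/(s^2 - 13*s + 40)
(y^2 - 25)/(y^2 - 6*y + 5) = (y + 5)/(y - 1)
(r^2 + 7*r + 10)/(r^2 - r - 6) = (r + 5)/(r - 3)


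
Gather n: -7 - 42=-49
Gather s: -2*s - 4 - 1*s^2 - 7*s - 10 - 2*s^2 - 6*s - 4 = -3*s^2 - 15*s - 18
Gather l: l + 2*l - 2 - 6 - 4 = 3*l - 12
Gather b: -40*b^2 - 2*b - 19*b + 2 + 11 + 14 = -40*b^2 - 21*b + 27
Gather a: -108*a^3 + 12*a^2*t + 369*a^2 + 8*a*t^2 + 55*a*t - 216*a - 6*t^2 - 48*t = -108*a^3 + a^2*(12*t + 369) + a*(8*t^2 + 55*t - 216) - 6*t^2 - 48*t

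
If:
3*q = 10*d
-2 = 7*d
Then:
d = -2/7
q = -20/21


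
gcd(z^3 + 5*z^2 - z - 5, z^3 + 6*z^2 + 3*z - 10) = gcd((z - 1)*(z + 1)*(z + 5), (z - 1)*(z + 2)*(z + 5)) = z^2 + 4*z - 5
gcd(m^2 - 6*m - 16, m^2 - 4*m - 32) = m - 8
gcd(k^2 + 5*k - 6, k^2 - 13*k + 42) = 1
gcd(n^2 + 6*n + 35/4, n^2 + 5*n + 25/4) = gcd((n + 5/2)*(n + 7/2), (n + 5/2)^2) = n + 5/2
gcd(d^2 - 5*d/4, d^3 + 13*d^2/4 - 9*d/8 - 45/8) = d - 5/4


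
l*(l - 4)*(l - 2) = l^3 - 6*l^2 + 8*l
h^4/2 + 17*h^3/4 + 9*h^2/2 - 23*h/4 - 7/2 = (h/2 + 1)*(h - 1)*(h + 1/2)*(h + 7)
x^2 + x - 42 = (x - 6)*(x + 7)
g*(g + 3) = g^2 + 3*g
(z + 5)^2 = z^2 + 10*z + 25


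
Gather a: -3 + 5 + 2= 4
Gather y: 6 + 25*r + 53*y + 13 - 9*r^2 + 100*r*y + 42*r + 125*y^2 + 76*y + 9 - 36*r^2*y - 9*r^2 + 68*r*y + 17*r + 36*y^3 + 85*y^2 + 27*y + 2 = -18*r^2 + 84*r + 36*y^3 + 210*y^2 + y*(-36*r^2 + 168*r + 156) + 30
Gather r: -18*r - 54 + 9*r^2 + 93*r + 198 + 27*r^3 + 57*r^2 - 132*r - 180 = 27*r^3 + 66*r^2 - 57*r - 36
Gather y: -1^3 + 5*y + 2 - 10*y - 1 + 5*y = 0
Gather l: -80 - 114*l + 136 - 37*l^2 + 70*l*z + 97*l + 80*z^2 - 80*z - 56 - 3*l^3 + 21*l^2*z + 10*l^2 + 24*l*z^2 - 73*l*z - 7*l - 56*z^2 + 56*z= -3*l^3 + l^2*(21*z - 27) + l*(24*z^2 - 3*z - 24) + 24*z^2 - 24*z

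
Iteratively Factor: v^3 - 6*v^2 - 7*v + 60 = (v - 4)*(v^2 - 2*v - 15) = (v - 5)*(v - 4)*(v + 3)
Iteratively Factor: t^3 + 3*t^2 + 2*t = (t + 2)*(t^2 + t) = t*(t + 2)*(t + 1)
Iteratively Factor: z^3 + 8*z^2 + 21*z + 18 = (z + 3)*(z^2 + 5*z + 6) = (z + 3)^2*(z + 2)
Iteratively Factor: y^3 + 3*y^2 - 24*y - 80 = (y + 4)*(y^2 - y - 20) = (y - 5)*(y + 4)*(y + 4)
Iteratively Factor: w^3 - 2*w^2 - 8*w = (w)*(w^2 - 2*w - 8) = w*(w + 2)*(w - 4)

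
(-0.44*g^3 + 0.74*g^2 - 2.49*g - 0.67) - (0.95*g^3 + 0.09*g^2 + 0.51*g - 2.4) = -1.39*g^3 + 0.65*g^2 - 3.0*g + 1.73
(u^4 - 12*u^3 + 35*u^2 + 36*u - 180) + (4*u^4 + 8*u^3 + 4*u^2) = 5*u^4 - 4*u^3 + 39*u^2 + 36*u - 180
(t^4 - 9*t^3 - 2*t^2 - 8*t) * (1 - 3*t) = -3*t^5 + 28*t^4 - 3*t^3 + 22*t^2 - 8*t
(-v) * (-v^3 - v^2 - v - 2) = v^4 + v^3 + v^2 + 2*v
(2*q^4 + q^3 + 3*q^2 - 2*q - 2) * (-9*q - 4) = -18*q^5 - 17*q^4 - 31*q^3 + 6*q^2 + 26*q + 8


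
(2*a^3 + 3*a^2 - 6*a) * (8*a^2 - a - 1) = 16*a^5 + 22*a^4 - 53*a^3 + 3*a^2 + 6*a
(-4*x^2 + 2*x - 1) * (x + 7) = -4*x^3 - 26*x^2 + 13*x - 7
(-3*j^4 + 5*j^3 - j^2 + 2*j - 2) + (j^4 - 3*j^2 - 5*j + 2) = -2*j^4 + 5*j^3 - 4*j^2 - 3*j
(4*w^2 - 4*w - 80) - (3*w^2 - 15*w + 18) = w^2 + 11*w - 98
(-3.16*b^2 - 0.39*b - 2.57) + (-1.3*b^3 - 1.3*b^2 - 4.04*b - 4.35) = -1.3*b^3 - 4.46*b^2 - 4.43*b - 6.92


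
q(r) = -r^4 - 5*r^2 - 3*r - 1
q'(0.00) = -3.00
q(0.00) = -1.00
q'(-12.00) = 7029.00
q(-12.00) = -21421.00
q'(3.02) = -143.37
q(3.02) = -138.84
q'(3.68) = -239.14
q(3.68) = -263.15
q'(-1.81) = 38.82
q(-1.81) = -22.68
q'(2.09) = -60.42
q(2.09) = -48.19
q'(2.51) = -91.35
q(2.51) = -79.72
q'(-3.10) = 147.16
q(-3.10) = -132.10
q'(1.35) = -26.34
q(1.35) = -17.48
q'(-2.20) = 61.59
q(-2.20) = -42.03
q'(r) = -4*r^3 - 10*r - 3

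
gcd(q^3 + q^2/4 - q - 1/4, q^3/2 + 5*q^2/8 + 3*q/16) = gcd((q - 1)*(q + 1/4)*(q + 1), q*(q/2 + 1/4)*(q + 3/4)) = 1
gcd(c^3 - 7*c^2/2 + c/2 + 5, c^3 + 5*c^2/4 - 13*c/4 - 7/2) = c + 1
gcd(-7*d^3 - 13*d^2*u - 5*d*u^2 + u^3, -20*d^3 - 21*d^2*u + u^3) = d + u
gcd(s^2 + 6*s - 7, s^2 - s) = s - 1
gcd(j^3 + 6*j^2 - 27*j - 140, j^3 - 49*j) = j + 7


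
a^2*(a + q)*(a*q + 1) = a^4*q + a^3*q^2 + a^3 + a^2*q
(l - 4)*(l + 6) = l^2 + 2*l - 24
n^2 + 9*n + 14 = (n + 2)*(n + 7)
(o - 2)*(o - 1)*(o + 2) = o^3 - o^2 - 4*o + 4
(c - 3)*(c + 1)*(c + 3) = c^3 + c^2 - 9*c - 9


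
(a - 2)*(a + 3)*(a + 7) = a^3 + 8*a^2 + a - 42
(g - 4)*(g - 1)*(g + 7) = g^3 + 2*g^2 - 31*g + 28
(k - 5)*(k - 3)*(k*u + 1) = k^3*u - 8*k^2*u + k^2 + 15*k*u - 8*k + 15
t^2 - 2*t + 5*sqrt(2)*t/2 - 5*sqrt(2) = (t - 2)*(t + 5*sqrt(2)/2)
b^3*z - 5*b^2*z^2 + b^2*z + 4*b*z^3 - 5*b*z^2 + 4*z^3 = (b - 4*z)*(b - z)*(b*z + z)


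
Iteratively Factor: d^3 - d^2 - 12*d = (d - 4)*(d^2 + 3*d) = d*(d - 4)*(d + 3)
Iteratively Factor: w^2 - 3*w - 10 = (w - 5)*(w + 2)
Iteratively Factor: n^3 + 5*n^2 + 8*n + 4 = (n + 2)*(n^2 + 3*n + 2) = (n + 2)^2*(n + 1)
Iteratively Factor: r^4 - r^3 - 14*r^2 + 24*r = (r + 4)*(r^3 - 5*r^2 + 6*r) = r*(r + 4)*(r^2 - 5*r + 6) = r*(r - 3)*(r + 4)*(r - 2)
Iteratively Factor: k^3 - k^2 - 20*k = (k + 4)*(k^2 - 5*k) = (k - 5)*(k + 4)*(k)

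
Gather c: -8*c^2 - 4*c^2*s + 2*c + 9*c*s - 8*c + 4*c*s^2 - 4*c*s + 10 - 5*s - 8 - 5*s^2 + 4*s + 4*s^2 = c^2*(-4*s - 8) + c*(4*s^2 + 5*s - 6) - s^2 - s + 2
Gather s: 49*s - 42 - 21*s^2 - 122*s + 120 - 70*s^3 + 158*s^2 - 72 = -70*s^3 + 137*s^2 - 73*s + 6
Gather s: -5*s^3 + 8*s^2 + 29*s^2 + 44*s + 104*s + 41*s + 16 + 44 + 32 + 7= -5*s^3 + 37*s^2 + 189*s + 99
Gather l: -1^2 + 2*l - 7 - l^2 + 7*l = -l^2 + 9*l - 8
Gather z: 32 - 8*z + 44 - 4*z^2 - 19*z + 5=-4*z^2 - 27*z + 81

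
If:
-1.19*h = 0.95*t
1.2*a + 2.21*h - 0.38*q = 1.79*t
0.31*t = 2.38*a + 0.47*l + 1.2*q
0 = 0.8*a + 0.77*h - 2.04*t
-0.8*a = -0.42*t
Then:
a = 0.00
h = 0.00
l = 0.00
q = 0.00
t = 0.00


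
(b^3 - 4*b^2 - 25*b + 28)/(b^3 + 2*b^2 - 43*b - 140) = (b - 1)/(b + 5)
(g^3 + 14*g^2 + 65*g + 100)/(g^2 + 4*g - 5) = (g^2 + 9*g + 20)/(g - 1)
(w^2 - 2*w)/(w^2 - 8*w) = (w - 2)/(w - 8)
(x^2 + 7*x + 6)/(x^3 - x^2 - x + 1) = (x + 6)/(x^2 - 2*x + 1)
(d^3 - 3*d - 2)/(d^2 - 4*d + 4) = (d^2 + 2*d + 1)/(d - 2)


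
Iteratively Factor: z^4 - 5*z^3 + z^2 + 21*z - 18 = (z - 3)*(z^3 - 2*z^2 - 5*z + 6) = (z - 3)*(z - 1)*(z^2 - z - 6) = (z - 3)*(z - 1)*(z + 2)*(z - 3)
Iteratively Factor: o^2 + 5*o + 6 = (o + 2)*(o + 3)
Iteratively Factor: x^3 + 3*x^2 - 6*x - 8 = (x + 1)*(x^2 + 2*x - 8) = (x - 2)*(x + 1)*(x + 4)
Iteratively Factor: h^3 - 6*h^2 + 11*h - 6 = (h - 2)*(h^2 - 4*h + 3) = (h - 3)*(h - 2)*(h - 1)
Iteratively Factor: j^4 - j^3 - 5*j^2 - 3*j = (j + 1)*(j^3 - 2*j^2 - 3*j) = (j - 3)*(j + 1)*(j^2 + j) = (j - 3)*(j + 1)^2*(j)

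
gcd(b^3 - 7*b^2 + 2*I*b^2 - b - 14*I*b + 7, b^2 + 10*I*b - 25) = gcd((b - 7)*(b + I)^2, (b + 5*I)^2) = 1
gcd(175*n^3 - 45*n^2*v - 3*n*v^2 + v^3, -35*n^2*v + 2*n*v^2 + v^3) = -35*n^2 + 2*n*v + v^2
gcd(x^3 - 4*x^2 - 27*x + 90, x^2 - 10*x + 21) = x - 3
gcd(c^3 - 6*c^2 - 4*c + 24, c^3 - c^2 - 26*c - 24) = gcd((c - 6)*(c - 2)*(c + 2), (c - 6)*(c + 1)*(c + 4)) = c - 6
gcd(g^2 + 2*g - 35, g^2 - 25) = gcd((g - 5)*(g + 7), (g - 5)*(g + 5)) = g - 5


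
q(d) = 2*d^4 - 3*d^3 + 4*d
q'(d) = 8*d^3 - 9*d^2 + 4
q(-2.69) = 152.36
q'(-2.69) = -216.85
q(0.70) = 2.25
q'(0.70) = 2.33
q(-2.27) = 79.12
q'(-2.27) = -135.95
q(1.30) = 4.32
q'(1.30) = 6.37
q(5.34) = 1190.82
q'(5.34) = 965.55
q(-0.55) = -1.52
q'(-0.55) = -0.05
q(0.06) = 0.24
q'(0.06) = 3.97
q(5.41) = 1259.86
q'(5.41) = 1007.31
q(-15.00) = 111315.00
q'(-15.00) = -29021.00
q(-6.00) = 3216.00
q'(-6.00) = -2048.00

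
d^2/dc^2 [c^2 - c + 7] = 2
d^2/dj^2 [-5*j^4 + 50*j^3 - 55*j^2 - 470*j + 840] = -60*j^2 + 300*j - 110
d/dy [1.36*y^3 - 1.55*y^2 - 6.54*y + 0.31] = 4.08*y^2 - 3.1*y - 6.54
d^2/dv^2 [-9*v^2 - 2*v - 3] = -18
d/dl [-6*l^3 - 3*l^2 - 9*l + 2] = -18*l^2 - 6*l - 9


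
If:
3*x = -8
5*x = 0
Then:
No Solution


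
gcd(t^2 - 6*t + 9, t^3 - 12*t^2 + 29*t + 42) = 1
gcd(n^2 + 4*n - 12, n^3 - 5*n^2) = 1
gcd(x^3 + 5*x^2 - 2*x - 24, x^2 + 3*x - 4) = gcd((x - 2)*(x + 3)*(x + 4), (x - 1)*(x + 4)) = x + 4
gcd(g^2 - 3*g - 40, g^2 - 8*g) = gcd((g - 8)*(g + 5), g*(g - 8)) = g - 8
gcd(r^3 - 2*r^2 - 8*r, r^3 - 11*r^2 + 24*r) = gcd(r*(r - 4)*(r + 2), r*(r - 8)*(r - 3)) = r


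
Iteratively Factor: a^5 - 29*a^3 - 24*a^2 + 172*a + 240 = (a + 4)*(a^4 - 4*a^3 - 13*a^2 + 28*a + 60) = (a + 2)*(a + 4)*(a^3 - 6*a^2 - a + 30) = (a + 2)^2*(a + 4)*(a^2 - 8*a + 15) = (a - 3)*(a + 2)^2*(a + 4)*(a - 5)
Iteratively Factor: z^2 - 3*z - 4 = (z - 4)*(z + 1)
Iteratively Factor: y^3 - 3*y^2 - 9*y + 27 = (y + 3)*(y^2 - 6*y + 9) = (y - 3)*(y + 3)*(y - 3)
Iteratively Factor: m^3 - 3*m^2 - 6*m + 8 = (m - 1)*(m^2 - 2*m - 8) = (m - 1)*(m + 2)*(m - 4)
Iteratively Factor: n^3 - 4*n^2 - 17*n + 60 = (n - 3)*(n^2 - n - 20) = (n - 3)*(n + 4)*(n - 5)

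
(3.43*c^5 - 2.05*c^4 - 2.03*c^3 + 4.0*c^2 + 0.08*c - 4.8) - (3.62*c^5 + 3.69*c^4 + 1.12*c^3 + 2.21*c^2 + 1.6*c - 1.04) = -0.19*c^5 - 5.74*c^4 - 3.15*c^3 + 1.79*c^2 - 1.52*c - 3.76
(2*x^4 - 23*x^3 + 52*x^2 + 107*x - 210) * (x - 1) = 2*x^5 - 25*x^4 + 75*x^3 + 55*x^2 - 317*x + 210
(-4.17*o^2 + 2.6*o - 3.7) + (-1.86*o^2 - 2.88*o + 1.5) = -6.03*o^2 - 0.28*o - 2.2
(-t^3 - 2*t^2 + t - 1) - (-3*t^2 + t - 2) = -t^3 + t^2 + 1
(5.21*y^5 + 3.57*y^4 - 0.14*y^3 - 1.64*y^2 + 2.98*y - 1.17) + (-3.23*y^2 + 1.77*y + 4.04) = 5.21*y^5 + 3.57*y^4 - 0.14*y^3 - 4.87*y^2 + 4.75*y + 2.87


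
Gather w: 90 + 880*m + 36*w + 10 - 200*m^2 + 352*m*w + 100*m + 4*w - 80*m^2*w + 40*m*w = -200*m^2 + 980*m + w*(-80*m^2 + 392*m + 40) + 100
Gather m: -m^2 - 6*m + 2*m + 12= -m^2 - 4*m + 12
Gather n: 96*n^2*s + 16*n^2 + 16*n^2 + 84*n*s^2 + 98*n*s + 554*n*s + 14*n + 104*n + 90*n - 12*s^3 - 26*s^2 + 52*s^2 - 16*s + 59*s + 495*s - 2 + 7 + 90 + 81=n^2*(96*s + 32) + n*(84*s^2 + 652*s + 208) - 12*s^3 + 26*s^2 + 538*s + 176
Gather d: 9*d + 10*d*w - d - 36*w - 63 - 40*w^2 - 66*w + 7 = d*(10*w + 8) - 40*w^2 - 102*w - 56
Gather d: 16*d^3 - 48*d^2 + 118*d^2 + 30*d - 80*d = 16*d^3 + 70*d^2 - 50*d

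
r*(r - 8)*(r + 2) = r^3 - 6*r^2 - 16*r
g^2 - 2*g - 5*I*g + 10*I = (g - 2)*(g - 5*I)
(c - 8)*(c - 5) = c^2 - 13*c + 40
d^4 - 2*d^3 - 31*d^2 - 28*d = d*(d - 7)*(d + 1)*(d + 4)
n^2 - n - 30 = (n - 6)*(n + 5)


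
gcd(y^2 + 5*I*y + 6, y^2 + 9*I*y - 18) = y + 6*I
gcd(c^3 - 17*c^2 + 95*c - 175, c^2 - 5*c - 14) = c - 7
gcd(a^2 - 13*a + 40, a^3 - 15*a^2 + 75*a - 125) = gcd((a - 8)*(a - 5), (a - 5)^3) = a - 5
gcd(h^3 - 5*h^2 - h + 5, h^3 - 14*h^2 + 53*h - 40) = h^2 - 6*h + 5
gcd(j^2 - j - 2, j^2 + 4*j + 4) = 1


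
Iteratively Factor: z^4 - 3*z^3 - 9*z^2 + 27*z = (z - 3)*(z^3 - 9*z) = z*(z - 3)*(z^2 - 9) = z*(z - 3)*(z + 3)*(z - 3)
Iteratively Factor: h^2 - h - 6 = (h + 2)*(h - 3)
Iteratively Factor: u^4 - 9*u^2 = (u)*(u^3 - 9*u) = u^2*(u^2 - 9) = u^2*(u + 3)*(u - 3)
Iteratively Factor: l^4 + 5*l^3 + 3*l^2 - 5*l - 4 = (l + 4)*(l^3 + l^2 - l - 1) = (l + 1)*(l + 4)*(l^2 - 1) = (l - 1)*(l + 1)*(l + 4)*(l + 1)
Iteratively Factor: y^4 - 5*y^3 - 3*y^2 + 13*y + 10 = (y - 2)*(y^3 - 3*y^2 - 9*y - 5) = (y - 2)*(y + 1)*(y^2 - 4*y - 5) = (y - 5)*(y - 2)*(y + 1)*(y + 1)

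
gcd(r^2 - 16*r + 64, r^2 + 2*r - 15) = 1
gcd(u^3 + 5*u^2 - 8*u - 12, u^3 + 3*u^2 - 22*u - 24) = u^2 + 7*u + 6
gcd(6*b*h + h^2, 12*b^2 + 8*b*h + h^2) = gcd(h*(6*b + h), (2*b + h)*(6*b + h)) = 6*b + h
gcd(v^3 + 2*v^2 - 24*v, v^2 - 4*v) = v^2 - 4*v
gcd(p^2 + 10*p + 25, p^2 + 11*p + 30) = p + 5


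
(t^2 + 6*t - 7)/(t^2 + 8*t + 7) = (t - 1)/(t + 1)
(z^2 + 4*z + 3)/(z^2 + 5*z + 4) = (z + 3)/(z + 4)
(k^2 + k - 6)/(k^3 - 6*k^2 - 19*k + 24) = (k - 2)/(k^2 - 9*k + 8)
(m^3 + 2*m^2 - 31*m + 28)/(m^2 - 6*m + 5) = (m^2 + 3*m - 28)/(m - 5)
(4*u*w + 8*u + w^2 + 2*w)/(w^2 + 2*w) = (4*u + w)/w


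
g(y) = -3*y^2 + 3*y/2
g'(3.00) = -16.50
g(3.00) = -22.50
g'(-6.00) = 37.50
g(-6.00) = -117.00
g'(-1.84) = 12.54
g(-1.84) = -12.92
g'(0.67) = -2.52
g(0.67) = -0.34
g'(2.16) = -11.46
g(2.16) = -10.76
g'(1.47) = -7.32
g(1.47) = -4.28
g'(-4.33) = 27.48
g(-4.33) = -62.74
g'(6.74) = -38.94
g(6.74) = -126.17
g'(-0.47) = 4.32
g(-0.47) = -1.37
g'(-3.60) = 23.10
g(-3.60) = -44.28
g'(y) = 3/2 - 6*y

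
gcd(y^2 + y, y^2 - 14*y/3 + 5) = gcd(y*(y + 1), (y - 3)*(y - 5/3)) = 1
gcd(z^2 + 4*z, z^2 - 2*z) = z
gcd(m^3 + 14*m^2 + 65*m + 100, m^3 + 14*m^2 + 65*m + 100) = m^3 + 14*m^2 + 65*m + 100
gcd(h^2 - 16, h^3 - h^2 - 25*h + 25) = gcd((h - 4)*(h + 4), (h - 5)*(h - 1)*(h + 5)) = 1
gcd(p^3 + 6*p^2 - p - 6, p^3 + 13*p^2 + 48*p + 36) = p^2 + 7*p + 6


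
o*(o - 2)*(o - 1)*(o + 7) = o^4 + 4*o^3 - 19*o^2 + 14*o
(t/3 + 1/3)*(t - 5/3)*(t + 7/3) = t^3/3 + 5*t^2/9 - 29*t/27 - 35/27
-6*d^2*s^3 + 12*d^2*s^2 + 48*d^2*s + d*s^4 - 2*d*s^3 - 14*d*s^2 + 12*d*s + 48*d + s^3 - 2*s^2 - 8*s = (-6*d + s)*(s - 4)*(s + 2)*(d*s + 1)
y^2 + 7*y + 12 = (y + 3)*(y + 4)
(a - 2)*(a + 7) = a^2 + 5*a - 14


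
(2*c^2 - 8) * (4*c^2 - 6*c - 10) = 8*c^4 - 12*c^3 - 52*c^2 + 48*c + 80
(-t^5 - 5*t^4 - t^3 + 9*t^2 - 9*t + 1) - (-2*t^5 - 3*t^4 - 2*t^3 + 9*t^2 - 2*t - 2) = t^5 - 2*t^4 + t^3 - 7*t + 3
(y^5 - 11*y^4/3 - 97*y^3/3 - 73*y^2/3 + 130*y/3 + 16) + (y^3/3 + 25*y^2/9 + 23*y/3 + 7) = y^5 - 11*y^4/3 - 32*y^3 - 194*y^2/9 + 51*y + 23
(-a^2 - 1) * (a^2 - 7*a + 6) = -a^4 + 7*a^3 - 7*a^2 + 7*a - 6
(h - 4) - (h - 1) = -3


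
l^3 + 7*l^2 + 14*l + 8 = (l + 1)*(l + 2)*(l + 4)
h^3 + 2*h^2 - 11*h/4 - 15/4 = (h - 3/2)*(h + 1)*(h + 5/2)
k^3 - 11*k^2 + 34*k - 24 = (k - 6)*(k - 4)*(k - 1)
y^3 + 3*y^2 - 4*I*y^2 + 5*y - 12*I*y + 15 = (y + 3)*(y - 5*I)*(y + I)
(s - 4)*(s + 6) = s^2 + 2*s - 24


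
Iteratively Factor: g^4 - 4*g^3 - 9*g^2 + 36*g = (g - 4)*(g^3 - 9*g) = g*(g - 4)*(g^2 - 9) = g*(g - 4)*(g + 3)*(g - 3)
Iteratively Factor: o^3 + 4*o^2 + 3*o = (o + 1)*(o^2 + 3*o) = o*(o + 1)*(o + 3)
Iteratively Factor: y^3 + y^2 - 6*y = (y - 2)*(y^2 + 3*y) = (y - 2)*(y + 3)*(y)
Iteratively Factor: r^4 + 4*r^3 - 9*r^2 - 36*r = (r - 3)*(r^3 + 7*r^2 + 12*r) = (r - 3)*(r + 3)*(r^2 + 4*r) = r*(r - 3)*(r + 3)*(r + 4)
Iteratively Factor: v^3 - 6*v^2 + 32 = (v - 4)*(v^2 - 2*v - 8) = (v - 4)^2*(v + 2)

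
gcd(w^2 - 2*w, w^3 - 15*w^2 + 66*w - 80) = w - 2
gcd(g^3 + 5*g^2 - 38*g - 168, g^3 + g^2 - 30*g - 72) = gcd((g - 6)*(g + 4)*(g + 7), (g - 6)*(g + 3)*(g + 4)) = g^2 - 2*g - 24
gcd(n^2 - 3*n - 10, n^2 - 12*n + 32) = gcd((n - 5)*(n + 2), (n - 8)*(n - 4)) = 1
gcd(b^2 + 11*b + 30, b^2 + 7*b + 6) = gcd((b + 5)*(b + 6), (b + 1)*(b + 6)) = b + 6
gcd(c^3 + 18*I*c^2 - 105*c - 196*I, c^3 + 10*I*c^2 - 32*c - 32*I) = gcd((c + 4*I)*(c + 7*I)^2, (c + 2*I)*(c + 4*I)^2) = c + 4*I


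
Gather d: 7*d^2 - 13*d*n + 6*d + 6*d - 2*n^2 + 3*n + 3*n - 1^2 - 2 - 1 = 7*d^2 + d*(12 - 13*n) - 2*n^2 + 6*n - 4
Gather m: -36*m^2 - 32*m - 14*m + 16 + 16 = -36*m^2 - 46*m + 32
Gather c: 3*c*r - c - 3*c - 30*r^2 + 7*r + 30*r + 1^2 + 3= c*(3*r - 4) - 30*r^2 + 37*r + 4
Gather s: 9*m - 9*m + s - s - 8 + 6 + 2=0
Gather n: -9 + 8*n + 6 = 8*n - 3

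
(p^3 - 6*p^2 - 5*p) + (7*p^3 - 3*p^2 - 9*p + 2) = 8*p^3 - 9*p^2 - 14*p + 2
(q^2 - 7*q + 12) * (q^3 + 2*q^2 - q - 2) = q^5 - 5*q^4 - 3*q^3 + 29*q^2 + 2*q - 24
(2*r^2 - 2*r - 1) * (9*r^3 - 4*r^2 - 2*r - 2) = 18*r^5 - 26*r^4 - 5*r^3 + 4*r^2 + 6*r + 2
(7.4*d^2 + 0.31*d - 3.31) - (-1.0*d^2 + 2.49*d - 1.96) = 8.4*d^2 - 2.18*d - 1.35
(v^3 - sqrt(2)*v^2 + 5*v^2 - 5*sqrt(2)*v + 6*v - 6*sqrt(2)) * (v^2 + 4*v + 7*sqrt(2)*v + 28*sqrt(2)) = v^5 + 6*sqrt(2)*v^4 + 9*v^4 + 12*v^3 + 54*sqrt(2)*v^3 - 102*v^2 + 156*sqrt(2)*v^2 - 364*v + 144*sqrt(2)*v - 336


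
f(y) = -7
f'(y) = 0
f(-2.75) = -7.00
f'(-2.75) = 0.00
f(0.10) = -7.00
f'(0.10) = 0.00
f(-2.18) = -7.00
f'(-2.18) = 0.00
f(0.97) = -7.00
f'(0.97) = 0.00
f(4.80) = -7.00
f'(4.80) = 0.00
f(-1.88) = -7.00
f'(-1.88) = 0.00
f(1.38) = -7.00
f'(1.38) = 0.00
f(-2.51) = -7.00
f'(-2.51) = 0.00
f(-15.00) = -7.00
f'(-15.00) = 0.00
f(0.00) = -7.00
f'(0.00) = 0.00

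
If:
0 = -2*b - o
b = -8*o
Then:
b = 0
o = 0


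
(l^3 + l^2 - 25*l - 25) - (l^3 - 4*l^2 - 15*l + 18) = 5*l^2 - 10*l - 43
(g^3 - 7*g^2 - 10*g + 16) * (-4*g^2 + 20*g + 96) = -4*g^5 + 48*g^4 - 4*g^3 - 936*g^2 - 640*g + 1536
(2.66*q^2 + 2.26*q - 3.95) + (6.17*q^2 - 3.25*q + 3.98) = 8.83*q^2 - 0.99*q + 0.0299999999999998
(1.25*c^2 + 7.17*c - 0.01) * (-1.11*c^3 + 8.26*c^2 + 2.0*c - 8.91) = -1.3875*c^5 + 2.3663*c^4 + 61.7353*c^3 + 3.1199*c^2 - 63.9047*c + 0.0891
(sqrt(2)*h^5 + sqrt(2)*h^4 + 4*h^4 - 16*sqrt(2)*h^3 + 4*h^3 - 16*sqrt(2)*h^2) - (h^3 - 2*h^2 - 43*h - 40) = sqrt(2)*h^5 + sqrt(2)*h^4 + 4*h^4 - 16*sqrt(2)*h^3 + 3*h^3 - 16*sqrt(2)*h^2 + 2*h^2 + 43*h + 40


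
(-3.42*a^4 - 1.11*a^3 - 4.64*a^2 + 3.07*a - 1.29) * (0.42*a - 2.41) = -1.4364*a^5 + 7.776*a^4 + 0.726300000000001*a^3 + 12.4718*a^2 - 7.9405*a + 3.1089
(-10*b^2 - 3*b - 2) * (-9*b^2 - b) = 90*b^4 + 37*b^3 + 21*b^2 + 2*b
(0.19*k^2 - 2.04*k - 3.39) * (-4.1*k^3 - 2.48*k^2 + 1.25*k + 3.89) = -0.779*k^5 + 7.8928*k^4 + 19.1957*k^3 + 6.5963*k^2 - 12.1731*k - 13.1871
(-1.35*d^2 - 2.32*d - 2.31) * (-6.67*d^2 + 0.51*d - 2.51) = 9.0045*d^4 + 14.7859*d^3 + 17.613*d^2 + 4.6451*d + 5.7981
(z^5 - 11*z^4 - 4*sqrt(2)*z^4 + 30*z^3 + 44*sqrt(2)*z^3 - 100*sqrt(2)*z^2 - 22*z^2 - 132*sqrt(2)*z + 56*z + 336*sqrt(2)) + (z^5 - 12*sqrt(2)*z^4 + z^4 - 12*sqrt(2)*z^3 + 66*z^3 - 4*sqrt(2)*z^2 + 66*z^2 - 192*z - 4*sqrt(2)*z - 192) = 2*z^5 - 16*sqrt(2)*z^4 - 10*z^4 + 32*sqrt(2)*z^3 + 96*z^3 - 104*sqrt(2)*z^2 + 44*z^2 - 136*sqrt(2)*z - 136*z - 192 + 336*sqrt(2)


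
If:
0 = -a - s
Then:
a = -s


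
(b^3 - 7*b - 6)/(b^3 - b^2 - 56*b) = (-b^3 + 7*b + 6)/(b*(-b^2 + b + 56))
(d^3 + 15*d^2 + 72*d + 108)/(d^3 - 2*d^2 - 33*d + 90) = (d^2 + 9*d + 18)/(d^2 - 8*d + 15)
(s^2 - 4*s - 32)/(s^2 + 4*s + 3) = (s^2 - 4*s - 32)/(s^2 + 4*s + 3)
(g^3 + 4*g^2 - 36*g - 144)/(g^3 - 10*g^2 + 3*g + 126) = (g^2 + 10*g + 24)/(g^2 - 4*g - 21)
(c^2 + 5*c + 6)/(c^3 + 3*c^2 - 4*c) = (c^2 + 5*c + 6)/(c*(c^2 + 3*c - 4))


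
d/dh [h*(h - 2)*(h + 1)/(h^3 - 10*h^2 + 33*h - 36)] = (-9*h^3 + 43*h^2 - 32*h - 24)/(h^5 - 17*h^4 + 115*h^3 - 387*h^2 + 648*h - 432)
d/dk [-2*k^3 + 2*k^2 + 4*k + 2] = -6*k^2 + 4*k + 4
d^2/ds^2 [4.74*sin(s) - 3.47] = -4.74*sin(s)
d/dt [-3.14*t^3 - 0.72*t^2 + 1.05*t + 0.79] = -9.42*t^2 - 1.44*t + 1.05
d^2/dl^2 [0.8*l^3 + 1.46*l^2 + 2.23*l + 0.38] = 4.8*l + 2.92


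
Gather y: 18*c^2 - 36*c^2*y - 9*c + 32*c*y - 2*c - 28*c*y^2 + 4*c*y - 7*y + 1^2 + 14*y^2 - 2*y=18*c^2 - 11*c + y^2*(14 - 28*c) + y*(-36*c^2 + 36*c - 9) + 1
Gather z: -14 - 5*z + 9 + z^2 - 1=z^2 - 5*z - 6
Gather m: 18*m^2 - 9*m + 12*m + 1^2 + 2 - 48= 18*m^2 + 3*m - 45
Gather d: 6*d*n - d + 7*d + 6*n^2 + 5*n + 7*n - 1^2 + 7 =d*(6*n + 6) + 6*n^2 + 12*n + 6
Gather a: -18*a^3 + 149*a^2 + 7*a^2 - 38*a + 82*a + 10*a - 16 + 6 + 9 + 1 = -18*a^3 + 156*a^2 + 54*a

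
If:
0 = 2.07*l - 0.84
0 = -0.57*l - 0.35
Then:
No Solution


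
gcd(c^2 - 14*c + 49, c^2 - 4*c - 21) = c - 7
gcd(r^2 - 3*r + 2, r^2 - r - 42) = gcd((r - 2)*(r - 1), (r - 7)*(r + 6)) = 1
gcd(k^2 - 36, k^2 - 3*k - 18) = k - 6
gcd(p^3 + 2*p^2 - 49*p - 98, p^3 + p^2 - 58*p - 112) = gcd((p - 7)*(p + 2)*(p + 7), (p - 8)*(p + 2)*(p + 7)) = p^2 + 9*p + 14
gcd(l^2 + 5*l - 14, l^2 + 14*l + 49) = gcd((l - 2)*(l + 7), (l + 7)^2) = l + 7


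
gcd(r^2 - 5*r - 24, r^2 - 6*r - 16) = r - 8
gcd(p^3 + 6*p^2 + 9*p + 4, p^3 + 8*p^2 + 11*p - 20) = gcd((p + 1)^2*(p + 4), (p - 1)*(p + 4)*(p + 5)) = p + 4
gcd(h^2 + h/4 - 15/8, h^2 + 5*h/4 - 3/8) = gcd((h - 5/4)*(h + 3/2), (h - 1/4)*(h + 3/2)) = h + 3/2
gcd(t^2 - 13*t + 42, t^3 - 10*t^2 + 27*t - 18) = t - 6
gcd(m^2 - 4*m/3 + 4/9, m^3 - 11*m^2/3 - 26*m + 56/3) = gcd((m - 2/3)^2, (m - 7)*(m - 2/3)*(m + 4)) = m - 2/3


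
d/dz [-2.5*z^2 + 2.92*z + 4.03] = 2.92 - 5.0*z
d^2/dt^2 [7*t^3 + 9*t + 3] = 42*t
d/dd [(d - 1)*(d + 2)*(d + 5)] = 3*d^2 + 12*d + 3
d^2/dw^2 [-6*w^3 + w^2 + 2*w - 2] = 2 - 36*w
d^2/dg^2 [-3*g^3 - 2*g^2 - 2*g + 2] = -18*g - 4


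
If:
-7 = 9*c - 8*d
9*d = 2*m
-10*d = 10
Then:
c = -5/3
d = -1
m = -9/2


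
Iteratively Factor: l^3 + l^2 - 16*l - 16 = (l - 4)*(l^2 + 5*l + 4) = (l - 4)*(l + 4)*(l + 1)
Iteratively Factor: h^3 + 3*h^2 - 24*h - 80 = (h + 4)*(h^2 - h - 20) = (h + 4)^2*(h - 5)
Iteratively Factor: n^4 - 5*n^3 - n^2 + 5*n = (n)*(n^3 - 5*n^2 - n + 5) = n*(n - 1)*(n^2 - 4*n - 5) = n*(n - 1)*(n + 1)*(n - 5)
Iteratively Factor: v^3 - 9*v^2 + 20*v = (v - 5)*(v^2 - 4*v) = v*(v - 5)*(v - 4)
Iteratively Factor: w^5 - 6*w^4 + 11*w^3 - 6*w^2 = (w - 1)*(w^4 - 5*w^3 + 6*w^2) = (w - 2)*(w - 1)*(w^3 - 3*w^2) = w*(w - 2)*(w - 1)*(w^2 - 3*w) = w*(w - 3)*(w - 2)*(w - 1)*(w)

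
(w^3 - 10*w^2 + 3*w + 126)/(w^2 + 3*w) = w - 13 + 42/w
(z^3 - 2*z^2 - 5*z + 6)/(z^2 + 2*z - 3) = (z^2 - z - 6)/(z + 3)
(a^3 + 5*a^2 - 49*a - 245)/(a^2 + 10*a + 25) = (a^2 - 49)/(a + 5)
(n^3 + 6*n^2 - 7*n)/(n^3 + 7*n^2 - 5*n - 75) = n*(n^2 + 6*n - 7)/(n^3 + 7*n^2 - 5*n - 75)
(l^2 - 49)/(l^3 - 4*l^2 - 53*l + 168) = (l - 7)/(l^2 - 11*l + 24)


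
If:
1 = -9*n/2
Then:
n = -2/9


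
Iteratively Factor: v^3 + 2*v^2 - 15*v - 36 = (v - 4)*(v^2 + 6*v + 9) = (v - 4)*(v + 3)*(v + 3)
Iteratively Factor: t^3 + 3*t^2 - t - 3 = (t + 3)*(t^2 - 1) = (t - 1)*(t + 3)*(t + 1)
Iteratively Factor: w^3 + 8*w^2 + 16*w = (w)*(w^2 + 8*w + 16) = w*(w + 4)*(w + 4)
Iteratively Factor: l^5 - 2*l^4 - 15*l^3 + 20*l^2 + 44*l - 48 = (l + 2)*(l^4 - 4*l^3 - 7*l^2 + 34*l - 24) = (l + 2)*(l + 3)*(l^3 - 7*l^2 + 14*l - 8) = (l - 2)*(l + 2)*(l + 3)*(l^2 - 5*l + 4) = (l - 4)*(l - 2)*(l + 2)*(l + 3)*(l - 1)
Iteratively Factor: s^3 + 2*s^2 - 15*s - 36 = (s + 3)*(s^2 - s - 12) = (s - 4)*(s + 3)*(s + 3)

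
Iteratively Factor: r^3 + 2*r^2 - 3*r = (r)*(r^2 + 2*r - 3) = r*(r - 1)*(r + 3)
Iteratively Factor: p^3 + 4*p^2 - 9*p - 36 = (p + 4)*(p^2 - 9) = (p - 3)*(p + 4)*(p + 3)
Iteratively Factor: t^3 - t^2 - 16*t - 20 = (t + 2)*(t^2 - 3*t - 10) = (t - 5)*(t + 2)*(t + 2)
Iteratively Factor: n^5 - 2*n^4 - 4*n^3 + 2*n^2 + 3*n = (n + 1)*(n^4 - 3*n^3 - n^2 + 3*n) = n*(n + 1)*(n^3 - 3*n^2 - n + 3) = n*(n + 1)^2*(n^2 - 4*n + 3) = n*(n - 1)*(n + 1)^2*(n - 3)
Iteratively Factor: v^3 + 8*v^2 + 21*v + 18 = (v + 2)*(v^2 + 6*v + 9) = (v + 2)*(v + 3)*(v + 3)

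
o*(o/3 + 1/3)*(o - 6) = o^3/3 - 5*o^2/3 - 2*o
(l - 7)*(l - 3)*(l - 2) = l^3 - 12*l^2 + 41*l - 42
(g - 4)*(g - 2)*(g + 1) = g^3 - 5*g^2 + 2*g + 8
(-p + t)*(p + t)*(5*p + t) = -5*p^3 - p^2*t + 5*p*t^2 + t^3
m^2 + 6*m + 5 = (m + 1)*(m + 5)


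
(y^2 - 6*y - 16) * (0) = 0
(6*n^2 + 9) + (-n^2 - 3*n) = 5*n^2 - 3*n + 9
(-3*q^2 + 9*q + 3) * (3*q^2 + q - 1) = -9*q^4 + 24*q^3 + 21*q^2 - 6*q - 3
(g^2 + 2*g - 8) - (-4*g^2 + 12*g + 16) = 5*g^2 - 10*g - 24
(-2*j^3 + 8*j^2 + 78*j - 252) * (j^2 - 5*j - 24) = -2*j^5 + 18*j^4 + 86*j^3 - 834*j^2 - 612*j + 6048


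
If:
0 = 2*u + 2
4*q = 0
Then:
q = 0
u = -1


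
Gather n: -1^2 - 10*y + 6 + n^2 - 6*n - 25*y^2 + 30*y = n^2 - 6*n - 25*y^2 + 20*y + 5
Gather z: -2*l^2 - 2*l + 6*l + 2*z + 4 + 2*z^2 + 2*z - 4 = -2*l^2 + 4*l + 2*z^2 + 4*z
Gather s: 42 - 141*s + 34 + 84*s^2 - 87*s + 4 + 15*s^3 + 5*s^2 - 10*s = 15*s^3 + 89*s^2 - 238*s + 80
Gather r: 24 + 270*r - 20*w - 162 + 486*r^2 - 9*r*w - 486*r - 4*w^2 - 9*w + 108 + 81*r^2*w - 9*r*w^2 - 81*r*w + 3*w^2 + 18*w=r^2*(81*w + 486) + r*(-9*w^2 - 90*w - 216) - w^2 - 11*w - 30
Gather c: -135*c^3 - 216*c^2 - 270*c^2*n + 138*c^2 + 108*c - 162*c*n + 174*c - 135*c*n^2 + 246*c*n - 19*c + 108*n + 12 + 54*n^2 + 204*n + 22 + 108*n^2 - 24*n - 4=-135*c^3 + c^2*(-270*n - 78) + c*(-135*n^2 + 84*n + 263) + 162*n^2 + 288*n + 30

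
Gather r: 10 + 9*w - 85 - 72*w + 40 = -63*w - 35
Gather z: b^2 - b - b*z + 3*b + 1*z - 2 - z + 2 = b^2 - b*z + 2*b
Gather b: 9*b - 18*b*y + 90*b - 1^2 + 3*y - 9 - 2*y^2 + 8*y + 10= b*(99 - 18*y) - 2*y^2 + 11*y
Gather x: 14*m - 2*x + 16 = 14*m - 2*x + 16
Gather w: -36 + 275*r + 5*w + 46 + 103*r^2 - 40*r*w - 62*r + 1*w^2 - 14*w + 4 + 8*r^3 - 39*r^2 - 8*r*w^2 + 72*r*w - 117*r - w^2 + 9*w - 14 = 8*r^3 + 64*r^2 - 8*r*w^2 + 32*r*w + 96*r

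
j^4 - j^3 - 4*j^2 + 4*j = j*(j - 2)*(j - 1)*(j + 2)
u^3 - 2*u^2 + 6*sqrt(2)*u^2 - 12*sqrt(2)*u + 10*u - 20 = (u - 2)*(u + sqrt(2))*(u + 5*sqrt(2))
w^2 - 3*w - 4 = (w - 4)*(w + 1)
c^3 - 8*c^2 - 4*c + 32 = (c - 8)*(c - 2)*(c + 2)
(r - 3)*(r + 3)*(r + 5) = r^3 + 5*r^2 - 9*r - 45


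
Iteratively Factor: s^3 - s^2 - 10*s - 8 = (s + 1)*(s^2 - 2*s - 8) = (s - 4)*(s + 1)*(s + 2)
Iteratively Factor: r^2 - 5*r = (r)*(r - 5)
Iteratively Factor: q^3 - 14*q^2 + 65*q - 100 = (q - 5)*(q^2 - 9*q + 20) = (q - 5)*(q - 4)*(q - 5)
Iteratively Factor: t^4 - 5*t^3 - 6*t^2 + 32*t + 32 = (t + 1)*(t^3 - 6*t^2 + 32) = (t + 1)*(t + 2)*(t^2 - 8*t + 16) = (t - 4)*(t + 1)*(t + 2)*(t - 4)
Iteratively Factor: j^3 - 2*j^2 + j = (j)*(j^2 - 2*j + 1) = j*(j - 1)*(j - 1)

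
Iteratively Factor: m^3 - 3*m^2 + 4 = (m + 1)*(m^2 - 4*m + 4) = (m - 2)*(m + 1)*(m - 2)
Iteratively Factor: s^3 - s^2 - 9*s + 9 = (s - 3)*(s^2 + 2*s - 3) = (s - 3)*(s - 1)*(s + 3)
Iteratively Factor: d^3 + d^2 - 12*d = (d + 4)*(d^2 - 3*d) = d*(d + 4)*(d - 3)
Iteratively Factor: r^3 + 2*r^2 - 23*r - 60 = (r - 5)*(r^2 + 7*r + 12) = (r - 5)*(r + 3)*(r + 4)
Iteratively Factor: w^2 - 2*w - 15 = (w + 3)*(w - 5)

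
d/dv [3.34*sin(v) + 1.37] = 3.34*cos(v)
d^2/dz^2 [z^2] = 2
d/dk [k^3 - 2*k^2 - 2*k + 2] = 3*k^2 - 4*k - 2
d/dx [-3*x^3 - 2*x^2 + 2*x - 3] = -9*x^2 - 4*x + 2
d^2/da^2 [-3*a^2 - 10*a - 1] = -6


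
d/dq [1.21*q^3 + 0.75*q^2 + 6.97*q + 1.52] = 3.63*q^2 + 1.5*q + 6.97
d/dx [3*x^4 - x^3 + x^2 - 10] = x*(12*x^2 - 3*x + 2)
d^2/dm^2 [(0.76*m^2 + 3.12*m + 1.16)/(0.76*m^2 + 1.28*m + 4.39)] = (4.44089209850063e-16*m^4 + 2.12556799999999*m^3 - 11.193888*m^2 - 55.68672*m - 9.70957600000001)/(0.438976*m^6 + 2.217984*m^5 + 11.342544*m^4 + 27.720704*m^3 + 65.518116*m^2 + 74.004864*m + 84.604519)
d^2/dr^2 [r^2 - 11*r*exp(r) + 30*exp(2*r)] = -11*r*exp(r) + 120*exp(2*r) - 22*exp(r) + 2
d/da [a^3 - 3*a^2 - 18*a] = 3*a^2 - 6*a - 18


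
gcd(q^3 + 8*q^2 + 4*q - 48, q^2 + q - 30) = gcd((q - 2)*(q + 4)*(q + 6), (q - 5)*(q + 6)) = q + 6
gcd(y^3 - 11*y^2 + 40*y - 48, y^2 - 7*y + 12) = y^2 - 7*y + 12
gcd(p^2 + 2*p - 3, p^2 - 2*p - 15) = p + 3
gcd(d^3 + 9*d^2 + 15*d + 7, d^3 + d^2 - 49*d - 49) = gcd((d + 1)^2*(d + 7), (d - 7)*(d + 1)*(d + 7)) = d^2 + 8*d + 7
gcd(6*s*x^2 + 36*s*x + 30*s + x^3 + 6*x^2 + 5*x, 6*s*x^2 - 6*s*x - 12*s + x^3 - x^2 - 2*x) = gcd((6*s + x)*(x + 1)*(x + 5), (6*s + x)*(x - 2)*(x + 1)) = 6*s*x + 6*s + x^2 + x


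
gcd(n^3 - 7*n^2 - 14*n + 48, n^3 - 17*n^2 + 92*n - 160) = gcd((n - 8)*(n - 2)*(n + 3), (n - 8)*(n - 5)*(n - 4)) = n - 8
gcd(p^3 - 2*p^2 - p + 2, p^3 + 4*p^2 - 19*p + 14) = p^2 - 3*p + 2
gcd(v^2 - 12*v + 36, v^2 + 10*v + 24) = 1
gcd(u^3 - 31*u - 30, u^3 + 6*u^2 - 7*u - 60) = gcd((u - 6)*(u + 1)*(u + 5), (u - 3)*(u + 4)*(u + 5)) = u + 5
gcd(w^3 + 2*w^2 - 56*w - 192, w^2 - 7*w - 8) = w - 8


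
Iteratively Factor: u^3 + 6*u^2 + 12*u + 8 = (u + 2)*(u^2 + 4*u + 4) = (u + 2)^2*(u + 2)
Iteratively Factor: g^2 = (g)*(g)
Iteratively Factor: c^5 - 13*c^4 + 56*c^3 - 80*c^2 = (c - 4)*(c^4 - 9*c^3 + 20*c^2) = (c - 4)^2*(c^3 - 5*c^2) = c*(c - 4)^2*(c^2 - 5*c) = c*(c - 5)*(c - 4)^2*(c)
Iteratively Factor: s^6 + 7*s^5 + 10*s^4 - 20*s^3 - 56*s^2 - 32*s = (s + 2)*(s^5 + 5*s^4 - 20*s^2 - 16*s) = (s - 2)*(s + 2)*(s^4 + 7*s^3 + 14*s^2 + 8*s) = (s - 2)*(s + 2)^2*(s^3 + 5*s^2 + 4*s) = (s - 2)*(s + 1)*(s + 2)^2*(s^2 + 4*s) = (s - 2)*(s + 1)*(s + 2)^2*(s + 4)*(s)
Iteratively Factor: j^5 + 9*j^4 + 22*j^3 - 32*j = (j - 1)*(j^4 + 10*j^3 + 32*j^2 + 32*j) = j*(j - 1)*(j^3 + 10*j^2 + 32*j + 32) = j*(j - 1)*(j + 2)*(j^2 + 8*j + 16) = j*(j - 1)*(j + 2)*(j + 4)*(j + 4)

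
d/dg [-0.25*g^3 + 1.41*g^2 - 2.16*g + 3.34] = -0.75*g^2 + 2.82*g - 2.16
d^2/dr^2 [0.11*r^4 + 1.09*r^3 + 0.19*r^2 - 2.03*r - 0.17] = 1.32*r^2 + 6.54*r + 0.38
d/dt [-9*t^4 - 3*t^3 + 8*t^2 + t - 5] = -36*t^3 - 9*t^2 + 16*t + 1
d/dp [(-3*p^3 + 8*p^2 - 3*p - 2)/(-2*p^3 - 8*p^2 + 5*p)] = 2*(20*p^4 - 21*p^3 + 2*p^2 - 16*p + 5)/(p^2*(4*p^4 + 32*p^3 + 44*p^2 - 80*p + 25))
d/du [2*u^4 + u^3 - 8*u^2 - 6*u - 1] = 8*u^3 + 3*u^2 - 16*u - 6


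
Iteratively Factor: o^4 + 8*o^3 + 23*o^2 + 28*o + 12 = (o + 2)*(o^3 + 6*o^2 + 11*o + 6) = (o + 1)*(o + 2)*(o^2 + 5*o + 6) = (o + 1)*(o + 2)^2*(o + 3)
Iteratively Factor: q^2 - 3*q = (q)*(q - 3)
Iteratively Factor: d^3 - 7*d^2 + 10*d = (d)*(d^2 - 7*d + 10) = d*(d - 2)*(d - 5)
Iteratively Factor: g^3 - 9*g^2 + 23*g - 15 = (g - 1)*(g^2 - 8*g + 15) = (g - 5)*(g - 1)*(g - 3)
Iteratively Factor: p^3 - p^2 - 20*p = (p - 5)*(p^2 + 4*p) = p*(p - 5)*(p + 4)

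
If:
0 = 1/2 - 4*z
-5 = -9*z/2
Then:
No Solution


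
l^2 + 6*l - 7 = (l - 1)*(l + 7)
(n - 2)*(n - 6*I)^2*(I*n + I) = I*n^4 + 12*n^3 - I*n^3 - 12*n^2 - 38*I*n^2 - 24*n + 36*I*n + 72*I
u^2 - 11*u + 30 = (u - 6)*(u - 5)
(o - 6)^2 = o^2 - 12*o + 36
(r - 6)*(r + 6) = r^2 - 36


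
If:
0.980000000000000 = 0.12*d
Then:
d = 8.17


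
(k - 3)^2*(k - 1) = k^3 - 7*k^2 + 15*k - 9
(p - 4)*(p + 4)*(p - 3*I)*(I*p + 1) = I*p^4 + 4*p^3 - 19*I*p^2 - 64*p + 48*I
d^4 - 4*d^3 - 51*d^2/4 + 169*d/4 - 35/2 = (d - 5)*(d - 2)*(d - 1/2)*(d + 7/2)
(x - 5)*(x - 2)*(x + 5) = x^3 - 2*x^2 - 25*x + 50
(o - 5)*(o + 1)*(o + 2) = o^3 - 2*o^2 - 13*o - 10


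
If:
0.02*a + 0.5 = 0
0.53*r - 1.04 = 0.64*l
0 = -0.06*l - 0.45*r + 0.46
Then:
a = -25.00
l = -0.70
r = 1.12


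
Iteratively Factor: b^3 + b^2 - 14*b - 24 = (b - 4)*(b^2 + 5*b + 6) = (b - 4)*(b + 3)*(b + 2)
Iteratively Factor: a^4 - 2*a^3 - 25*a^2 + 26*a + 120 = (a - 5)*(a^3 + 3*a^2 - 10*a - 24) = (a - 5)*(a - 3)*(a^2 + 6*a + 8) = (a - 5)*(a - 3)*(a + 2)*(a + 4)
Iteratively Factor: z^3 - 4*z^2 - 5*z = (z - 5)*(z^2 + z) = (z - 5)*(z + 1)*(z)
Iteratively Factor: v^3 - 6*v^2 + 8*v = (v - 2)*(v^2 - 4*v) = (v - 4)*(v - 2)*(v)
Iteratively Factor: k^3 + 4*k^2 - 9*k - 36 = (k - 3)*(k^2 + 7*k + 12) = (k - 3)*(k + 4)*(k + 3)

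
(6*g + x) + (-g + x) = 5*g + 2*x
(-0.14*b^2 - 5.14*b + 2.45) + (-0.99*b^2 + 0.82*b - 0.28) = -1.13*b^2 - 4.32*b + 2.17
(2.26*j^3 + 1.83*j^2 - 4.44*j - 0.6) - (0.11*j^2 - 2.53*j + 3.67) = 2.26*j^3 + 1.72*j^2 - 1.91*j - 4.27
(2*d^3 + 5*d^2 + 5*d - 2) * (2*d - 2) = 4*d^4 + 6*d^3 - 14*d + 4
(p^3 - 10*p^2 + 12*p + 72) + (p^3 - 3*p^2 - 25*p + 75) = 2*p^3 - 13*p^2 - 13*p + 147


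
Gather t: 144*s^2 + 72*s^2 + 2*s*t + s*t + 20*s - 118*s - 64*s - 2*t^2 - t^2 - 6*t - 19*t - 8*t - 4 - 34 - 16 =216*s^2 - 162*s - 3*t^2 + t*(3*s - 33) - 54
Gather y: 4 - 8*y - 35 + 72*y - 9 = 64*y - 40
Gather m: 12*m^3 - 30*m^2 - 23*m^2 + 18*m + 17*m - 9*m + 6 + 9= 12*m^3 - 53*m^2 + 26*m + 15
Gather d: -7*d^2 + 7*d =-7*d^2 + 7*d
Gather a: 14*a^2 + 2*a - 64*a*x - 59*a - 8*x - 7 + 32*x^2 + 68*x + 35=14*a^2 + a*(-64*x - 57) + 32*x^2 + 60*x + 28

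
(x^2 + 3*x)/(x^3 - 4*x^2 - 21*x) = 1/(x - 7)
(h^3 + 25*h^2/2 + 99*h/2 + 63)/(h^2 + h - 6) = (h^2 + 19*h/2 + 21)/(h - 2)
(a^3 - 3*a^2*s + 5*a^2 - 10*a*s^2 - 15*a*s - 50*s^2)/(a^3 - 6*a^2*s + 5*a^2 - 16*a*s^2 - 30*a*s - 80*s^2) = (-a + 5*s)/(-a + 8*s)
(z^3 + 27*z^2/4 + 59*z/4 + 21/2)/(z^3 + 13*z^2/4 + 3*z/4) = (4*z^2 + 15*z + 14)/(z*(4*z + 1))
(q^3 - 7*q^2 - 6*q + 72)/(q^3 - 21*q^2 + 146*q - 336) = (q^2 - q - 12)/(q^2 - 15*q + 56)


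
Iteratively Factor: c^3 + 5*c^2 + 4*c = (c + 4)*(c^2 + c) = c*(c + 4)*(c + 1)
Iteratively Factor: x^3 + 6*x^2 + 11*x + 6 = (x + 2)*(x^2 + 4*x + 3) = (x + 1)*(x + 2)*(x + 3)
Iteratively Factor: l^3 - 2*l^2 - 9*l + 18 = (l - 2)*(l^2 - 9) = (l - 3)*(l - 2)*(l + 3)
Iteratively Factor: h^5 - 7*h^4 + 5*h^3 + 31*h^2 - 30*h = (h)*(h^4 - 7*h^3 + 5*h^2 + 31*h - 30) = h*(h - 5)*(h^3 - 2*h^2 - 5*h + 6) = h*(h - 5)*(h + 2)*(h^2 - 4*h + 3) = h*(h - 5)*(h - 1)*(h + 2)*(h - 3)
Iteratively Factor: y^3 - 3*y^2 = (y)*(y^2 - 3*y) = y^2*(y - 3)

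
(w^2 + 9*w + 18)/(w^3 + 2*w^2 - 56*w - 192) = (w + 3)/(w^2 - 4*w - 32)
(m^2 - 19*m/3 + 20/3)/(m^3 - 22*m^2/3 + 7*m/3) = (3*m^2 - 19*m + 20)/(m*(3*m^2 - 22*m + 7))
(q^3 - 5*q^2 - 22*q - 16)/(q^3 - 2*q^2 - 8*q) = (q^2 - 7*q - 8)/(q*(q - 4))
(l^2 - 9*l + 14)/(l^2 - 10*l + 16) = (l - 7)/(l - 8)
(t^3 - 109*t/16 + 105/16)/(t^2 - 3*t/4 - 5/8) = (4*t^2 + 5*t - 21)/(2*(2*t + 1))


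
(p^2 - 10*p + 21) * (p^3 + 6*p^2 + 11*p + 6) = p^5 - 4*p^4 - 28*p^3 + 22*p^2 + 171*p + 126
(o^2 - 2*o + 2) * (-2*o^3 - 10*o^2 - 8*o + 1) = -2*o^5 - 6*o^4 + 8*o^3 - 3*o^2 - 18*o + 2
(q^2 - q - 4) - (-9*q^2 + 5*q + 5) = 10*q^2 - 6*q - 9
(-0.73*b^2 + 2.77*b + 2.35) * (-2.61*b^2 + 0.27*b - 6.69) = 1.9053*b^4 - 7.4268*b^3 - 0.5019*b^2 - 17.8968*b - 15.7215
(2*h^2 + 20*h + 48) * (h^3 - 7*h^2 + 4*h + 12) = 2*h^5 + 6*h^4 - 84*h^3 - 232*h^2 + 432*h + 576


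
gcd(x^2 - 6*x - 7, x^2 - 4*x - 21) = x - 7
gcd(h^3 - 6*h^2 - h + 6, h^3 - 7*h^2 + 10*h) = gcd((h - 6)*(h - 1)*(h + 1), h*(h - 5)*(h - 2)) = 1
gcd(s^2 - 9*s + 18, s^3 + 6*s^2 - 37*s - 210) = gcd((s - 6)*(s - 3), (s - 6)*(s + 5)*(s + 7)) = s - 6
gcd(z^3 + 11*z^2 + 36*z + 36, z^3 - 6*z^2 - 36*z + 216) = z + 6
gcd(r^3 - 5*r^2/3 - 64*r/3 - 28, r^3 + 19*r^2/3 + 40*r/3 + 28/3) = r^2 + 13*r/3 + 14/3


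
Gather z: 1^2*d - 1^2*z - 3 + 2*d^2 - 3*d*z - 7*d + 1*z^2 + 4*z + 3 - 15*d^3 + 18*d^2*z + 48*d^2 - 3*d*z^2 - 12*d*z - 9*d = -15*d^3 + 50*d^2 - 15*d + z^2*(1 - 3*d) + z*(18*d^2 - 15*d + 3)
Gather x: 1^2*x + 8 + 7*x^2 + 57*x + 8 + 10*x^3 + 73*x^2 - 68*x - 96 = 10*x^3 + 80*x^2 - 10*x - 80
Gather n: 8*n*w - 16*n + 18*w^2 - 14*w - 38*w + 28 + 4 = n*(8*w - 16) + 18*w^2 - 52*w + 32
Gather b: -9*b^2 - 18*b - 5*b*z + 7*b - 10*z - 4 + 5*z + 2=-9*b^2 + b*(-5*z - 11) - 5*z - 2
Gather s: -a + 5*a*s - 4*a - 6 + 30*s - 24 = -5*a + s*(5*a + 30) - 30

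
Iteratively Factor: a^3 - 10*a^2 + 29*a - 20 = (a - 1)*(a^2 - 9*a + 20) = (a - 4)*(a - 1)*(a - 5)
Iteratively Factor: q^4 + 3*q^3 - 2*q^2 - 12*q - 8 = (q + 2)*(q^3 + q^2 - 4*q - 4) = (q - 2)*(q + 2)*(q^2 + 3*q + 2) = (q - 2)*(q + 1)*(q + 2)*(q + 2)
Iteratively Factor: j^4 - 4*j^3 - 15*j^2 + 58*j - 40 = (j - 5)*(j^3 + j^2 - 10*j + 8) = (j - 5)*(j - 2)*(j^2 + 3*j - 4) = (j - 5)*(j - 2)*(j - 1)*(j + 4)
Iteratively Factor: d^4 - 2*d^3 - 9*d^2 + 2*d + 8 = (d + 1)*(d^3 - 3*d^2 - 6*d + 8) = (d - 1)*(d + 1)*(d^2 - 2*d - 8) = (d - 1)*(d + 1)*(d + 2)*(d - 4)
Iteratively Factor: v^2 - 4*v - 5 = (v - 5)*(v + 1)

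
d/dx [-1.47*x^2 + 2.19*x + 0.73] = 2.19 - 2.94*x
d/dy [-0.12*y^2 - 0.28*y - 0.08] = -0.24*y - 0.28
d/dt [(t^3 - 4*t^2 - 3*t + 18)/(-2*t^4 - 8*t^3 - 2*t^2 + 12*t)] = (t^4 - 12*t^3 + 18*t^2 + 36*t - 27)/(2*t^2*(t^4 + 4*t^3 - 2*t^2 - 12*t + 9))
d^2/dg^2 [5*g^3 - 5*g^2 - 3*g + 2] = 30*g - 10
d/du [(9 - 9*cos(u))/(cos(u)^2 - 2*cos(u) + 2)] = 9*(2 - cos(u))*sin(u)*cos(u)/(cos(u)^2 - 2*cos(u) + 2)^2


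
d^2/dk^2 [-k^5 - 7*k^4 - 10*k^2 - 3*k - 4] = -20*k^3 - 84*k^2 - 20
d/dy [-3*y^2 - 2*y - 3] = -6*y - 2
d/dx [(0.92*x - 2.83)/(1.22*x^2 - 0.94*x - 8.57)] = (-1.1224*x^2 + 6.9052*x - 10.5446)/(1.4884*x^4 - 2.2936*x^3 - 20.0272*x^2 + 16.1116*x + 73.4449)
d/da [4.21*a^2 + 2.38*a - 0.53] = 8.42*a + 2.38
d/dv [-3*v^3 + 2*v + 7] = 2 - 9*v^2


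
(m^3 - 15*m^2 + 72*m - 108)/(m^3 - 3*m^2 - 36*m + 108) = (m - 6)/(m + 6)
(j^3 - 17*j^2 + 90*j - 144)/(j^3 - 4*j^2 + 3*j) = (j^2 - 14*j + 48)/(j*(j - 1))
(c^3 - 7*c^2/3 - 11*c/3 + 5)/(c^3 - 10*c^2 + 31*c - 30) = (3*c^2 + 2*c - 5)/(3*(c^2 - 7*c + 10))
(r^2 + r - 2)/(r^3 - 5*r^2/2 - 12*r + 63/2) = 2*(r^2 + r - 2)/(2*r^3 - 5*r^2 - 24*r + 63)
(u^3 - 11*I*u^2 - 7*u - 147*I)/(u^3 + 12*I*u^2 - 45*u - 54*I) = (u^2 - 14*I*u - 49)/(u^2 + 9*I*u - 18)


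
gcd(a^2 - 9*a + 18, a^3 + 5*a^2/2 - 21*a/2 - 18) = a - 3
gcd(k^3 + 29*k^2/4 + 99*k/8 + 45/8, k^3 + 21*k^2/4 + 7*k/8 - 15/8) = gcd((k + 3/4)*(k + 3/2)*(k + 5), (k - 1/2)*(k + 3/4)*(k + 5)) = k^2 + 23*k/4 + 15/4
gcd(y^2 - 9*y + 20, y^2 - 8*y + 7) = 1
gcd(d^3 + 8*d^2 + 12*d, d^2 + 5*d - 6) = d + 6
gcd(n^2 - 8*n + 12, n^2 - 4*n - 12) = n - 6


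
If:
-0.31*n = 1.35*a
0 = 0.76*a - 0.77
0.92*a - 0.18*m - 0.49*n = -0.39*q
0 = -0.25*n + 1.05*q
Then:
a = 1.01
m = 14.91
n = -4.41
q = -1.05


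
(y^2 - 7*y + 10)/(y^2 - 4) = (y - 5)/(y + 2)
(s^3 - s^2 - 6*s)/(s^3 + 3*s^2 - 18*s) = (s + 2)/(s + 6)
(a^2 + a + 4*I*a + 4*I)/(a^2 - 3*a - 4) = (a + 4*I)/(a - 4)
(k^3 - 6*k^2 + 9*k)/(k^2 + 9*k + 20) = k*(k^2 - 6*k + 9)/(k^2 + 9*k + 20)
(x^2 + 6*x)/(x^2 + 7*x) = (x + 6)/(x + 7)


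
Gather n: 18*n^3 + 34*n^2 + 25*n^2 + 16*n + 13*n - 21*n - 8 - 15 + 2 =18*n^3 + 59*n^2 + 8*n - 21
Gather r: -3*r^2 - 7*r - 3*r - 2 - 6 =-3*r^2 - 10*r - 8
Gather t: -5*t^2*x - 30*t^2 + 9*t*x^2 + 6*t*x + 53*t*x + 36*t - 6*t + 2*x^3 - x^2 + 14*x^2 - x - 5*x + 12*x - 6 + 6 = t^2*(-5*x - 30) + t*(9*x^2 + 59*x + 30) + 2*x^3 + 13*x^2 + 6*x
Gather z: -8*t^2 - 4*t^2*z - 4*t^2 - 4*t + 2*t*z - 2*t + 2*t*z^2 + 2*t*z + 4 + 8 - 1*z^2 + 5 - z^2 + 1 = -12*t^2 - 6*t + z^2*(2*t - 2) + z*(-4*t^2 + 4*t) + 18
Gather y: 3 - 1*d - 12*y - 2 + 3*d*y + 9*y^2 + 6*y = -d + 9*y^2 + y*(3*d - 6) + 1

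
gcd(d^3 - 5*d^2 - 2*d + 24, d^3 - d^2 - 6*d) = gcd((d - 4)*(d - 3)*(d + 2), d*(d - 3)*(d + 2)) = d^2 - d - 6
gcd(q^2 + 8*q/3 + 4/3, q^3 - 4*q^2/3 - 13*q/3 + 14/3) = q + 2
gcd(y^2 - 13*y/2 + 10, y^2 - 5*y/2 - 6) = y - 4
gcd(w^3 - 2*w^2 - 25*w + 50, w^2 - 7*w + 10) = w^2 - 7*w + 10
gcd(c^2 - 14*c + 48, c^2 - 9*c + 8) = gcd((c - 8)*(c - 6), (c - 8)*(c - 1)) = c - 8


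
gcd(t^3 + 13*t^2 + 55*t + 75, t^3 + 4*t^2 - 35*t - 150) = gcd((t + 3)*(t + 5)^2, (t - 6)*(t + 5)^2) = t^2 + 10*t + 25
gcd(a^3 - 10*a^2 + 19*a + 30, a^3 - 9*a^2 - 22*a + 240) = a - 6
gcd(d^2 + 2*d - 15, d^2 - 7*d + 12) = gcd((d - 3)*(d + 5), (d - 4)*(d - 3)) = d - 3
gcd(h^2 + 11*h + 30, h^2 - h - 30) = h + 5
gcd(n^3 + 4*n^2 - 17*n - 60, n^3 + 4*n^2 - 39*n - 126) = n + 3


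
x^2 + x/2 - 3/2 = (x - 1)*(x + 3/2)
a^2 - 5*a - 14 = (a - 7)*(a + 2)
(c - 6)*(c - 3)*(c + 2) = c^3 - 7*c^2 + 36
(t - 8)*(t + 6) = t^2 - 2*t - 48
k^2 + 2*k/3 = k*(k + 2/3)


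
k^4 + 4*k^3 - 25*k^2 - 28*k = k*(k - 4)*(k + 1)*(k + 7)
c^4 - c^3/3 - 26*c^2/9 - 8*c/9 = c*(c - 2)*(c + 1/3)*(c + 4/3)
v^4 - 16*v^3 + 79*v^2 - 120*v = v*(v - 8)*(v - 5)*(v - 3)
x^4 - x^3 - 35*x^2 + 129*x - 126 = (x - 3)^2*(x - 2)*(x + 7)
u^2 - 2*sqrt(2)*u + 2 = (u - sqrt(2))^2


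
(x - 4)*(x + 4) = x^2 - 16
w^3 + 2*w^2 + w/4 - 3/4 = (w - 1/2)*(w + 1)*(w + 3/2)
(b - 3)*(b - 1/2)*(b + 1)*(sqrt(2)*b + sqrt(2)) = sqrt(2)*b^4 - 3*sqrt(2)*b^3/2 - 9*sqrt(2)*b^2/2 - sqrt(2)*b/2 + 3*sqrt(2)/2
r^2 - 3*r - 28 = (r - 7)*(r + 4)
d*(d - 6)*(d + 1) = d^3 - 5*d^2 - 6*d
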